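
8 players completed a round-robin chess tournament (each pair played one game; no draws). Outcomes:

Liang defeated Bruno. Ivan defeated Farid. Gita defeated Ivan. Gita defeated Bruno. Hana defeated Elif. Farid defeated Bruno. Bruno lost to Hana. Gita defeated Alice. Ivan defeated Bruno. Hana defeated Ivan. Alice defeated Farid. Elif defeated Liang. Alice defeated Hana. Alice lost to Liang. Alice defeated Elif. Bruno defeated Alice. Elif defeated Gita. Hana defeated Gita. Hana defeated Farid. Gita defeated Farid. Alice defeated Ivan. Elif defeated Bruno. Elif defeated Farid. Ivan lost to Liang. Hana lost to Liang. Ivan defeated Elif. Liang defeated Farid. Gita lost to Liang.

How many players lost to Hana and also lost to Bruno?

Hana beat: Bruno, Gita, Elif, Farid, Ivan.
Bruno beat: Alice.
No one was beaten by both.

0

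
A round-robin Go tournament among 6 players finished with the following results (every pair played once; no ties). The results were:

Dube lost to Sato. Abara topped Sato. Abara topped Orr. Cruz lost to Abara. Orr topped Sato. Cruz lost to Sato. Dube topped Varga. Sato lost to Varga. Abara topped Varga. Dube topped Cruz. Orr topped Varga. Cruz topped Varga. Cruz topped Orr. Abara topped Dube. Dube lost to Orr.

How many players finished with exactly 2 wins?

Win totals: Cruz 2, Sato 2, Orr 3, Varga 1, Dube 2, Abara 5.
Exactly 2: Cruz, Sato, Dube — 3 players.

3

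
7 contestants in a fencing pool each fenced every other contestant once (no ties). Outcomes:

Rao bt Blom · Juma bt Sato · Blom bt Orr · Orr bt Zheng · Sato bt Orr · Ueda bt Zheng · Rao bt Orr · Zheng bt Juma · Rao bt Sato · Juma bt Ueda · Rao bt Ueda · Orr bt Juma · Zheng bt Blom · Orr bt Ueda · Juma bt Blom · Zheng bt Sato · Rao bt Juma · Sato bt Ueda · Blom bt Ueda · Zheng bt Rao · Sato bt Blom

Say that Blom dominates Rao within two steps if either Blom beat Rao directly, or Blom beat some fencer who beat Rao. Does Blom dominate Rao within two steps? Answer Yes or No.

No

Blom did not beat Rao directly.
Blom beat Orr, Ueda, but each of them lost to Rao. No two-step path.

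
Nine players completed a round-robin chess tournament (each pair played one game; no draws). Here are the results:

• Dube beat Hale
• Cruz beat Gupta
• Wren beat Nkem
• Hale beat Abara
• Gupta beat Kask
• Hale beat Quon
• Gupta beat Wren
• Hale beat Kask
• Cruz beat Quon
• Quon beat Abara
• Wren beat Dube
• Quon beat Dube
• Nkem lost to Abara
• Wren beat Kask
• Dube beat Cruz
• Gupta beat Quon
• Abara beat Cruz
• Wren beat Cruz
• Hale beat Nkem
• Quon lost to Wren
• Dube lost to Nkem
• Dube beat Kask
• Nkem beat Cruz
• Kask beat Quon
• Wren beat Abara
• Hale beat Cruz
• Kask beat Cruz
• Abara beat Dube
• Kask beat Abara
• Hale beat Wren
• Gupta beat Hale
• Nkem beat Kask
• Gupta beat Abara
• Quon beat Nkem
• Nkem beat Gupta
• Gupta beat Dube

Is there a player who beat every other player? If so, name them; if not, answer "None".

None

Highest win total is Wren with 6 (out of 8 possible).
Wren lost to Gupta, Hale, so no player went undefeated.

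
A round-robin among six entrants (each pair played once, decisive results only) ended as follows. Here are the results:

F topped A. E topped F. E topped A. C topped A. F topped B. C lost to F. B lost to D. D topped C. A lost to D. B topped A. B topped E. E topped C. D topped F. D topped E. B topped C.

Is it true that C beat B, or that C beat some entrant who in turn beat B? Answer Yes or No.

C did not beat B directly.
C beat A, but each of them lost to B. No two-step path.

No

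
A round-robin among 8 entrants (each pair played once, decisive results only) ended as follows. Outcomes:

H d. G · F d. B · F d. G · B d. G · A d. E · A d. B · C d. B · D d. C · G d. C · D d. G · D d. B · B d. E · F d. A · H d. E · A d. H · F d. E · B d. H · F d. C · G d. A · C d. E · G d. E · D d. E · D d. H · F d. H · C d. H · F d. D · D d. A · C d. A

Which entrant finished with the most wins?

F

Win totals: A 3, B 3, C 4, D 6, E 0, F 7, G 3, H 2.
F leads with 7 wins (next highest: 6).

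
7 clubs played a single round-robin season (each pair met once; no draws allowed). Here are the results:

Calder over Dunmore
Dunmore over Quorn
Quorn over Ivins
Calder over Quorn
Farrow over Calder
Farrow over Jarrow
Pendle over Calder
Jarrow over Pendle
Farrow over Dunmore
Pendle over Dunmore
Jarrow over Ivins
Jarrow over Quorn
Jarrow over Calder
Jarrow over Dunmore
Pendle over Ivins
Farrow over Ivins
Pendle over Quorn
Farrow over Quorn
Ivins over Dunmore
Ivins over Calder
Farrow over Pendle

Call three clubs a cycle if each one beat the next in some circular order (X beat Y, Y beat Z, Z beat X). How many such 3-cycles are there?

2

Win totals: Quorn 1, Calder 2, Dunmore 1, Pendle 4, Farrow 6, Jarrow 5, Ivins 2.
A club with w wins dominates both others in C(w,2) triples; summing gives 0 + 1 + 0 + 6 + 15 + 10 + 1 = 33 transitive triples.
Total triples C(7,3) = 35, so cyclic triples = 35 − 33 = 2.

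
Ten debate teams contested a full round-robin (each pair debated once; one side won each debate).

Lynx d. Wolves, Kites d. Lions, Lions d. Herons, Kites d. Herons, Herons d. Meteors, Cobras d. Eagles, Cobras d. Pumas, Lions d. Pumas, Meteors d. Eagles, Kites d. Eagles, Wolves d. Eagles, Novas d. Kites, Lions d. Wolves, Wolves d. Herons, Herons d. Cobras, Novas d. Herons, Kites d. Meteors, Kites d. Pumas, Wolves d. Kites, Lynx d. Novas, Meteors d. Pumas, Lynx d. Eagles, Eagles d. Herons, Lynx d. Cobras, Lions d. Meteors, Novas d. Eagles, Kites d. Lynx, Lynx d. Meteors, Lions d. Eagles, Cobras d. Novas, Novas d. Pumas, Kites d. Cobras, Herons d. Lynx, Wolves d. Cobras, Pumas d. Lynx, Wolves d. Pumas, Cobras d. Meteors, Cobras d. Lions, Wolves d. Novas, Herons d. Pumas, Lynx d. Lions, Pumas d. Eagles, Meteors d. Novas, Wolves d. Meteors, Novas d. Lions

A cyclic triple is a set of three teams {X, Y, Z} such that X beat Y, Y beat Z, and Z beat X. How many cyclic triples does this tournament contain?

23

Win totals: Meteors 3, Lions 5, Herons 4, Cobras 5, Pumas 2, Eagles 1, Lynx 6, Wolves 7, Novas 5, Kites 7.
A team with w wins dominates both others in C(w,2) triples; summing gives 3 + 10 + 6 + 10 + 1 + 0 + 15 + 21 + 10 + 21 = 97 transitive triples.
Total triples C(10,3) = 120, so cyclic triples = 120 − 97 = 23.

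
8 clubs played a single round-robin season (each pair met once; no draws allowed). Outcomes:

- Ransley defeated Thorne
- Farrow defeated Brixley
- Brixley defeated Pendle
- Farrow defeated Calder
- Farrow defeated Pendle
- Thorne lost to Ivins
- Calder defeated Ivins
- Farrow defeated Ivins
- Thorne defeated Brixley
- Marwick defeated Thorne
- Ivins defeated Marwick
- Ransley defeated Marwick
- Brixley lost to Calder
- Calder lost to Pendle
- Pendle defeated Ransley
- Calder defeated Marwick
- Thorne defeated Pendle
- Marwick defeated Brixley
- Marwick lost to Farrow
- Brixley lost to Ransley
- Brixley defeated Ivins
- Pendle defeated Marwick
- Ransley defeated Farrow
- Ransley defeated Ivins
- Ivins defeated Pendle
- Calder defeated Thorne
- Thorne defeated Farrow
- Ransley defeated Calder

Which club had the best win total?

Ransley

Win totals: Farrow 5, Thorne 3, Pendle 3, Brixley 2, Calder 4, Ivins 3, Marwick 2, Ransley 6.
Ransley leads with 6 wins (next highest: 5).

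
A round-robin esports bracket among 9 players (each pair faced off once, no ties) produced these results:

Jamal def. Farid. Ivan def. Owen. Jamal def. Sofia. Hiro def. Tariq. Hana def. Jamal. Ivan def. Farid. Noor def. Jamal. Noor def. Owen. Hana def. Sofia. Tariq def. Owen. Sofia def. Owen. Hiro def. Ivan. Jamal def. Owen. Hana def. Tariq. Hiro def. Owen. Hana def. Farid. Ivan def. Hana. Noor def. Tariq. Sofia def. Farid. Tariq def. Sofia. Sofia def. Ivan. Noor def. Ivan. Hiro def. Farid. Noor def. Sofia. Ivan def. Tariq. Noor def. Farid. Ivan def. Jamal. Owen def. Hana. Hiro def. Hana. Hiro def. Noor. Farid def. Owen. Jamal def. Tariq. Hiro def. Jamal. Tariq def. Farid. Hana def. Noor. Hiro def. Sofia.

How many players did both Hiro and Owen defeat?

Hiro beat: Tariq, Sofia, Noor, Owen, Ivan, Farid, Hana, Jamal.
Owen beat: Hana.
Both beat: Hana — 1.

1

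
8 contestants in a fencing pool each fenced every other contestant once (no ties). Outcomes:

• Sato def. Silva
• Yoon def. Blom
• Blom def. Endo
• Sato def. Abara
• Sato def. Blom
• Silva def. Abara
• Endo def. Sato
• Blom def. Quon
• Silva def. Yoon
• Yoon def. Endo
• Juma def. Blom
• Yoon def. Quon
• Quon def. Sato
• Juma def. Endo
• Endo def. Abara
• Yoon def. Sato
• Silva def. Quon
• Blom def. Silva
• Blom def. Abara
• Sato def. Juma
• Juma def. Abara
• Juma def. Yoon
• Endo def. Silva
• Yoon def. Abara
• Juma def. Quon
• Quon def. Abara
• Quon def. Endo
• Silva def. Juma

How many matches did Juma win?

5

Juma's results: beat Quon, Abara, Blom, Yoon, Endo; lost to Sato, Silva.
That is 5 wins.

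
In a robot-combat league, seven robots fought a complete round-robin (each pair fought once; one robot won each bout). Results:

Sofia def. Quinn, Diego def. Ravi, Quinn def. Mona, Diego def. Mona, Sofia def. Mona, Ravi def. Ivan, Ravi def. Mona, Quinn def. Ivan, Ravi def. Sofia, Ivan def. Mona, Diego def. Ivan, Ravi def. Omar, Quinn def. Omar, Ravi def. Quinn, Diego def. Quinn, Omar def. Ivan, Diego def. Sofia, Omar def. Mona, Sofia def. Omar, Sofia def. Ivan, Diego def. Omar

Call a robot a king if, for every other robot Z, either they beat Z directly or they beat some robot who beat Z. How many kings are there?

1

Sofia cannot reach Ravi, Diego in two steps.
Omar cannot reach Sofia, Ravi, Quinn, Diego in two steps.
Ivan cannot reach Sofia, Omar, Ravi, Quinn, Diego in two steps.
Ravi cannot reach Diego in two steps.
Quinn cannot reach Sofia, Ravi, Diego in two steps.
Diego reaches everyone (king).
Mona cannot reach Sofia, Omar, Ivan, Ravi, Quinn, Diego in two steps.
Kings: Diego — 1.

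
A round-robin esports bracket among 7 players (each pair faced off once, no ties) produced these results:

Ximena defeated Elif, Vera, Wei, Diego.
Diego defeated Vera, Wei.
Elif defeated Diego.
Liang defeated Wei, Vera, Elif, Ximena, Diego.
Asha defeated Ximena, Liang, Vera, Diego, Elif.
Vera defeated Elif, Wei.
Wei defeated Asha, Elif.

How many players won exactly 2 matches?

Win totals: Vera 2, Diego 2, Asha 5, Ximena 4, Wei 2, Elif 1, Liang 5.
Exactly 2: Vera, Diego, Wei — 3 players.

3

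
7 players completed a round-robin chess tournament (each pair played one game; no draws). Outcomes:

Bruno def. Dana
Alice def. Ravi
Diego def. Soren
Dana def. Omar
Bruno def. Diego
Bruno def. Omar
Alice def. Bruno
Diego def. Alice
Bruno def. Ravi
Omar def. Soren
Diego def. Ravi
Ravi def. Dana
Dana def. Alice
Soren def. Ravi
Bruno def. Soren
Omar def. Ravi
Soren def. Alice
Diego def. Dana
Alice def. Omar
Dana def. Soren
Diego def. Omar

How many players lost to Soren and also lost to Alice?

1

Soren beat: Alice, Ravi.
Alice beat: Omar, Ravi, Bruno.
Both beat: Ravi — 1.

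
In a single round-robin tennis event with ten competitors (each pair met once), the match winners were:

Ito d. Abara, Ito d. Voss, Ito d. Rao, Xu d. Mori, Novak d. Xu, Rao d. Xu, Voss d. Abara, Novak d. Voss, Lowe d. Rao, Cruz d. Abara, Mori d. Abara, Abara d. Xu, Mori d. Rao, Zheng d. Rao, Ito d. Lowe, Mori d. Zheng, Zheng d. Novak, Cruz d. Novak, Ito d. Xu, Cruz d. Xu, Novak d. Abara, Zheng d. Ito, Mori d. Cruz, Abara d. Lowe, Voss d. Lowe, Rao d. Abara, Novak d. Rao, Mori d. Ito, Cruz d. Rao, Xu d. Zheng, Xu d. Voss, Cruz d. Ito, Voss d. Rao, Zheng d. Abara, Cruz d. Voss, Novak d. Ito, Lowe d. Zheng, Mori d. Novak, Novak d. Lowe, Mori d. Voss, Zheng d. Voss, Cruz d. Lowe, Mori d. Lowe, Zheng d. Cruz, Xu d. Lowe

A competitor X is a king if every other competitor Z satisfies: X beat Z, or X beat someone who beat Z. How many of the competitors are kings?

3

Zheng cannot reach Mori in two steps.
Abara cannot reach Novak, Ito, Cruz in two steps.
Xu reaches everyone (king).
Novak cannot reach Cruz in two steps.
Voss cannot reach Novak, Ito, Mori, Cruz in two steps.
Lowe cannot reach Mori in two steps.
Rao cannot reach Novak, Ito, Cruz in two steps.
Ito cannot reach Novak, Cruz in two steps.
Mori reaches everyone (king).
Cruz reaches everyone (king).
Kings: Xu, Mori, Cruz — 3.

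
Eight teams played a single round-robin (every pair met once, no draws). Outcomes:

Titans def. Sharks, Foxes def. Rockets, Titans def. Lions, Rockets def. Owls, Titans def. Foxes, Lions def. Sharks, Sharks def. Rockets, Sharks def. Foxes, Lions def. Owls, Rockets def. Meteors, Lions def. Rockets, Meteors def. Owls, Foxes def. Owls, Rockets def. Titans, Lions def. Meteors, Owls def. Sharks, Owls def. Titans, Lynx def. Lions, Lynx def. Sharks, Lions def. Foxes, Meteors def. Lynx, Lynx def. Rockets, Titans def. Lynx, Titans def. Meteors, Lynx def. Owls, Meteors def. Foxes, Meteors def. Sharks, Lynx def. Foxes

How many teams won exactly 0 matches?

Win totals: Rockets 3, Meteors 4, Titans 5, Lions 5, Lynx 5, Sharks 2, Owls 2, Foxes 2.
No team has exactly 0 wins.

0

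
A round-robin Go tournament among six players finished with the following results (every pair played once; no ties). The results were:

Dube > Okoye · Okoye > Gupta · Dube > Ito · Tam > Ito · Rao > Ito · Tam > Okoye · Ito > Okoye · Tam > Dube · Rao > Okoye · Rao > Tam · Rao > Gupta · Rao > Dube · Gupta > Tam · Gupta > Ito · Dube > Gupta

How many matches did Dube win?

3

Dube's results: beat Ito, Okoye, Gupta; lost to Rao, Tam.
That is 3 wins.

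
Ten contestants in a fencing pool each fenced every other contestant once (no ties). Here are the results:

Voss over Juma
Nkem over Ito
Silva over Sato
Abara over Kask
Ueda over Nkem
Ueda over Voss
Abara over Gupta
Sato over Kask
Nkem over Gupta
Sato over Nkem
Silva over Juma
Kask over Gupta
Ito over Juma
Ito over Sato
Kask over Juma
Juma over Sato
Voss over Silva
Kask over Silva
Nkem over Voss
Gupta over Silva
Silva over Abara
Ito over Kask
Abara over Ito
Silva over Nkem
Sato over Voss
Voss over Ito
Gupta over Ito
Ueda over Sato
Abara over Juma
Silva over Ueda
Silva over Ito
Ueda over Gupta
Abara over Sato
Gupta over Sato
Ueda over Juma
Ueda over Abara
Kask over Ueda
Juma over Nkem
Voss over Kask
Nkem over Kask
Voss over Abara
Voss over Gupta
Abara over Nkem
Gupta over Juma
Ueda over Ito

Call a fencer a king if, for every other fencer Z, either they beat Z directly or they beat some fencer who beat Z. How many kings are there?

8

Juma cannot reach Ueda, Silva, Abara in two steps.
Ito cannot reach Abara in two steps.
Gupta reaches everyone (king).
Sato reaches everyone (king).
Kask reaches everyone (king).
Ueda reaches everyone (king).
Silva reaches everyone (king).
Nkem reaches everyone (king).
Abara reaches everyone (king).
Voss reaches everyone (king).
Kings: Gupta, Sato, Kask, Ueda, Silva, Nkem, Abara, Voss — 8.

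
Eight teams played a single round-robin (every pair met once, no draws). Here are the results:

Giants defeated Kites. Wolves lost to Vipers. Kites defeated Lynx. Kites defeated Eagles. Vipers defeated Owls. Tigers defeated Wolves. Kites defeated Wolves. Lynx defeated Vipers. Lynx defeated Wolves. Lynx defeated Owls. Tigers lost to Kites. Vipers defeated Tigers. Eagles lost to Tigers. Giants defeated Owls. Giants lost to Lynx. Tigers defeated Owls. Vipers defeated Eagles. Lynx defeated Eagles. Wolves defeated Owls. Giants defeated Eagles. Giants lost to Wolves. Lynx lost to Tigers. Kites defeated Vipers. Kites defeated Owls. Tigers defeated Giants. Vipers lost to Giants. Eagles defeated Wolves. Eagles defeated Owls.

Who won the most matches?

Kites

Win totals: Lynx 5, Wolves 2, Tigers 5, Eagles 2, Giants 4, Owls 0, Kites 6, Vipers 4.
Kites leads with 6 wins (next highest: 5).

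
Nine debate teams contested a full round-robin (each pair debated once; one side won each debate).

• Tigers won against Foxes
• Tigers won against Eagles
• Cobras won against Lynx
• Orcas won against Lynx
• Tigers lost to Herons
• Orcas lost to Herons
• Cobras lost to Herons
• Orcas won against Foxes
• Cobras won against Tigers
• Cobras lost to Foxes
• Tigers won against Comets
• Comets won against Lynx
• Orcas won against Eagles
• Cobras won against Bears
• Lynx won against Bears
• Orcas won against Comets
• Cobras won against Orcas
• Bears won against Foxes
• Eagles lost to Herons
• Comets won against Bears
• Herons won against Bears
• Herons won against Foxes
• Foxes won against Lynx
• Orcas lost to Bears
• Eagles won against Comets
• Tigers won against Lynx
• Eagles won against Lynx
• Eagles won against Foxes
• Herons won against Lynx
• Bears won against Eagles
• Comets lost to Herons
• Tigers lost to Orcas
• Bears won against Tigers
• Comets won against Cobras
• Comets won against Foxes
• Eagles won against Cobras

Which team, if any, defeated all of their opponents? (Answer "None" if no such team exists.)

Herons has 8 wins out of 8 opponents — a perfect record.

Herons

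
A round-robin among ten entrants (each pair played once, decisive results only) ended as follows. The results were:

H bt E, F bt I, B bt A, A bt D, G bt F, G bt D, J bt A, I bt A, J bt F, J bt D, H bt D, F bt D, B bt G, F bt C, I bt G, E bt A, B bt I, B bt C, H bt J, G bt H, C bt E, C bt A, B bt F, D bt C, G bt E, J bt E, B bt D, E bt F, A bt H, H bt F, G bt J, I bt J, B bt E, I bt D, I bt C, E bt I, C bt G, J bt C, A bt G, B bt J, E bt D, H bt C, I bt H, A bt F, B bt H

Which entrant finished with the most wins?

Win totals: A 4, B 9, C 3, D 1, E 4, F 3, G 5, H 5, I 6, J 5.
B leads with 9 wins (next highest: 6).

B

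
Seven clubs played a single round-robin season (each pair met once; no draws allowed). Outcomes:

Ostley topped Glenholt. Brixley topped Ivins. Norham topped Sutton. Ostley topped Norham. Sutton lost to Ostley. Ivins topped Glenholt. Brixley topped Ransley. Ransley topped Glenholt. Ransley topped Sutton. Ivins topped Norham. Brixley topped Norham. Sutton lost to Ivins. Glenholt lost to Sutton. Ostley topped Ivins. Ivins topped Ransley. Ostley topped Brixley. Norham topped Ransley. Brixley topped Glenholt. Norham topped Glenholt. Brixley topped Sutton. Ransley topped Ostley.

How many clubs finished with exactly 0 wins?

1

Win totals: Brixley 5, Glenholt 0, Ransley 3, Sutton 1, Norham 3, Ivins 4, Ostley 5.
Exactly 0: Glenholt — 1 club.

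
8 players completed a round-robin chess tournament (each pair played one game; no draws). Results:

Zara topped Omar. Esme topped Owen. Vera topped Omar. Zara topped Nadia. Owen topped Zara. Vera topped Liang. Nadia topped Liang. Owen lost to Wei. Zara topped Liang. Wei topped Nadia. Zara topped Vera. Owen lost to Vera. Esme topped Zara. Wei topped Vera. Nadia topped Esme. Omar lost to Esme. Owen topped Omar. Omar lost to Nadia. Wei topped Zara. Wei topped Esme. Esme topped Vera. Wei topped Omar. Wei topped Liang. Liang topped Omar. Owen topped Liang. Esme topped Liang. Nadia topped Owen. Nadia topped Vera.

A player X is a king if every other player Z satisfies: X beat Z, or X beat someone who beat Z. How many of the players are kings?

1

Zara cannot reach Wei in two steps.
Liang cannot reach Zara, Vera, Wei, Nadia, Esme, Owen in two steps.
Omar cannot reach Zara, Liang, Vera, Wei, Nadia, Esme, Owen in two steps.
Vera cannot reach Wei, Nadia, Esme in two steps.
Wei reaches everyone (king).
Nadia cannot reach Wei in two steps.
Esme cannot reach Wei in two steps.
Owen cannot reach Wei, Esme in two steps.
Kings: Wei — 1.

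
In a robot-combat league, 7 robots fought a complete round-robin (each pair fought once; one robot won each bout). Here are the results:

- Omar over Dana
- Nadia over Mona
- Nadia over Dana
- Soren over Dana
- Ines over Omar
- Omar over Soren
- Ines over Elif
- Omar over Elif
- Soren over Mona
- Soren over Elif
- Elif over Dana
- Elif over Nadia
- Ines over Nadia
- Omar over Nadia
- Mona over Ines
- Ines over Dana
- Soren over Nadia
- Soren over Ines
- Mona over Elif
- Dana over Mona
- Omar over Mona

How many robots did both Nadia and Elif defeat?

Nadia beat: Mona, Dana.
Elif beat: Dana, Nadia.
Both beat: Dana — 1.

1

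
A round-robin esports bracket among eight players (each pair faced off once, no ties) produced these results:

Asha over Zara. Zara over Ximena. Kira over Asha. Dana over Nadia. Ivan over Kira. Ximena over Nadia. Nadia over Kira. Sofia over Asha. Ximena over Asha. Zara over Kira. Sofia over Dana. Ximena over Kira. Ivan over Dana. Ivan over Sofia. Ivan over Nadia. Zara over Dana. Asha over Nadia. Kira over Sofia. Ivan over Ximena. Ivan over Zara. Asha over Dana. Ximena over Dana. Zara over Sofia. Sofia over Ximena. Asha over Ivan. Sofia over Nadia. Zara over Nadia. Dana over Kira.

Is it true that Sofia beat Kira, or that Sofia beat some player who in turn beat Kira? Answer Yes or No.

Yes

Sofia did not beat Kira directly.
Sofia beat Asha, Nadia, Ximena, Dana. Of those, Nadia beat Kira.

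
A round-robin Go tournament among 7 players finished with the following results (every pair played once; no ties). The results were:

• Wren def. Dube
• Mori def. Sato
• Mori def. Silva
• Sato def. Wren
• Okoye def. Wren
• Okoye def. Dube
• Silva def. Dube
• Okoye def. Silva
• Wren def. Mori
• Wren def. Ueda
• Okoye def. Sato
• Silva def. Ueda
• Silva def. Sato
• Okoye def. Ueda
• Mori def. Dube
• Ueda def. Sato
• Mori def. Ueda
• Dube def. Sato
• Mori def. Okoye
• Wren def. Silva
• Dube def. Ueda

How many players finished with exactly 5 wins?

2

Win totals: Dube 2, Ueda 1, Wren 4, Mori 5, Silva 3, Sato 1, Okoye 5.
Exactly 5: Mori, Okoye — 2 players.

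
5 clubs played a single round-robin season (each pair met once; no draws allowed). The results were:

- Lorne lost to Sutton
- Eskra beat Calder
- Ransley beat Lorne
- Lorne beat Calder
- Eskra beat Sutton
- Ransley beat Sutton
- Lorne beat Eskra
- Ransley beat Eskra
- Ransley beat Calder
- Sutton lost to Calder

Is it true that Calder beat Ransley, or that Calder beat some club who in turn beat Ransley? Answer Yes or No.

Calder did not beat Ransley directly.
Calder beat Sutton, but each of them lost to Ransley. No two-step path.

No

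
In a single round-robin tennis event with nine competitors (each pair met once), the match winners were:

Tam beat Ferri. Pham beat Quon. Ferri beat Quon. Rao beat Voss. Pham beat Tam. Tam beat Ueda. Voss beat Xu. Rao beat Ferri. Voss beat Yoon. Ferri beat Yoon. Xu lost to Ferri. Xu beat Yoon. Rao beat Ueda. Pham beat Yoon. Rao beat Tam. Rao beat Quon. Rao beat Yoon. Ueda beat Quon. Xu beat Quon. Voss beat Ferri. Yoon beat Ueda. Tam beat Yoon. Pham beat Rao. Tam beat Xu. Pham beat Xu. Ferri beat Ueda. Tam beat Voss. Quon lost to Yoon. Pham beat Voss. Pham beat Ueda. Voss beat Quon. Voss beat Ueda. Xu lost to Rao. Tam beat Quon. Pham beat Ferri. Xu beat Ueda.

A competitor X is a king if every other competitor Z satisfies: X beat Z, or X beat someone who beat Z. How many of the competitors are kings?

1

Quon cannot reach Pham, Ferri, Xu, Ueda, Yoon, Tam, Voss, Rao in two steps.
Pham reaches everyone (king).
Ferri cannot reach Pham, Tam, Voss, Rao in two steps.
Xu cannot reach Pham, Ferri, Tam, Voss, Rao in two steps.
Ueda cannot reach Pham, Ferri, Xu, Yoon, Tam, Voss, Rao in two steps.
Yoon cannot reach Pham, Ferri, Xu, Tam, Voss, Rao in two steps.
Tam cannot reach Pham, Rao in two steps.
Voss cannot reach Pham, Tam, Rao in two steps.
Rao cannot reach Pham in two steps.
Kings: Pham — 1.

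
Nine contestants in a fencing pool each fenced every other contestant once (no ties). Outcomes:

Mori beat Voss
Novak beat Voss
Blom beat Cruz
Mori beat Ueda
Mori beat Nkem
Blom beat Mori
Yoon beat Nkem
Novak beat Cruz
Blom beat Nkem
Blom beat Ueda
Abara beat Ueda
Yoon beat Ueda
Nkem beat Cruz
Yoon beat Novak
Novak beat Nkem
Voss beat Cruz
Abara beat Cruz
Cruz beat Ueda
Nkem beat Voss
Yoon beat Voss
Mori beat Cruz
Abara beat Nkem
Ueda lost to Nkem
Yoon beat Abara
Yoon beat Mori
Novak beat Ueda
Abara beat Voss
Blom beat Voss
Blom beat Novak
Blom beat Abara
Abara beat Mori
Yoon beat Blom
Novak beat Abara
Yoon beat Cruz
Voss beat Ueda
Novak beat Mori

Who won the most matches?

Win totals: Blom 7, Voss 2, Mori 4, Yoon 8, Ueda 0, Abara 5, Nkem 3, Novak 6, Cruz 1.
Yoon leads with 8 wins (next highest: 7).

Yoon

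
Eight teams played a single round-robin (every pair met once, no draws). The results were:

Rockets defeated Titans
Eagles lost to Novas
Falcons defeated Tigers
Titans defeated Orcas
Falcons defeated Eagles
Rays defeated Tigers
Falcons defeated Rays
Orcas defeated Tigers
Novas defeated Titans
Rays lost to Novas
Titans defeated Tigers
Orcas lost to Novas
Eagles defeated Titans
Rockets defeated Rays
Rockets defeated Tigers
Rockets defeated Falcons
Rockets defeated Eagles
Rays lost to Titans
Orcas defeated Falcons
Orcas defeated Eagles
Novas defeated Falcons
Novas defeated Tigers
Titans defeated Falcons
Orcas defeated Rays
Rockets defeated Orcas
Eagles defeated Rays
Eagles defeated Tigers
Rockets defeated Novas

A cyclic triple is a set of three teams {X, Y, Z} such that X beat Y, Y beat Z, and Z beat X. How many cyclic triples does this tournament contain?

2

Win totals: Rockets 7, Titans 4, Rays 1, Eagles 3, Falcons 3, Tigers 0, Novas 6, Orcas 4.
A team with w wins dominates both others in C(w,2) triples; summing gives 21 + 6 + 0 + 3 + 3 + 0 + 15 + 6 = 54 transitive triples.
Total triples C(8,3) = 56, so cyclic triples = 56 − 54 = 2.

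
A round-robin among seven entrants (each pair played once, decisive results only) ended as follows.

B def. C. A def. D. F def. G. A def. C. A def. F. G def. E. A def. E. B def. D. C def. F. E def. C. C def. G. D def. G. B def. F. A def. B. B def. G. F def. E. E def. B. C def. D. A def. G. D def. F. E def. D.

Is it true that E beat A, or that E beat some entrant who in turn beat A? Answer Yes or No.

No

E did not beat A directly.
E beat B, C, D, but each of them lost to A. No two-step path.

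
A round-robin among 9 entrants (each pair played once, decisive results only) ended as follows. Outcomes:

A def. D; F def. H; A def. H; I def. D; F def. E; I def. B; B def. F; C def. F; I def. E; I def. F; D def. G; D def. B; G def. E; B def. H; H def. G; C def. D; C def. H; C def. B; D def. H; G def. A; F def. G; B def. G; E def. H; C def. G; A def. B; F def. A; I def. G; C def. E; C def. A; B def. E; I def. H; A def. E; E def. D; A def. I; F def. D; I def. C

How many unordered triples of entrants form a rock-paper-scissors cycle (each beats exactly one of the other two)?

Win totals: A 5, B 4, C 7, D 3, E 2, F 5, G 2, H 1, I 7.
An entrant with w wins dominates both others in C(w,2) triples; summing gives 10 + 6 + 21 + 3 + 1 + 10 + 1 + 0 + 21 = 73 transitive triples.
Total triples C(9,3) = 84, so cyclic triples = 84 − 73 = 11.

11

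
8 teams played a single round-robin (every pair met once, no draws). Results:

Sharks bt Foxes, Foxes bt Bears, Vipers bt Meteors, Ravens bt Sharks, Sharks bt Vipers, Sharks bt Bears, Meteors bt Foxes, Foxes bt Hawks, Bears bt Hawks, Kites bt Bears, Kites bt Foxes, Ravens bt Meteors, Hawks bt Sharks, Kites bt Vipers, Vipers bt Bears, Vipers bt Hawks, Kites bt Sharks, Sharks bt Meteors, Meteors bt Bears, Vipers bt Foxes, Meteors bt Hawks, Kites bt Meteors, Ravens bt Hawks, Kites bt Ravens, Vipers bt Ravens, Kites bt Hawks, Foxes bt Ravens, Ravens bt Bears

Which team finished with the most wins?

Kites

Win totals: Meteors 3, Bears 1, Foxes 3, Sharks 4, Hawks 1, Kites 7, Vipers 5, Ravens 4.
Kites leads with 7 wins (next highest: 5).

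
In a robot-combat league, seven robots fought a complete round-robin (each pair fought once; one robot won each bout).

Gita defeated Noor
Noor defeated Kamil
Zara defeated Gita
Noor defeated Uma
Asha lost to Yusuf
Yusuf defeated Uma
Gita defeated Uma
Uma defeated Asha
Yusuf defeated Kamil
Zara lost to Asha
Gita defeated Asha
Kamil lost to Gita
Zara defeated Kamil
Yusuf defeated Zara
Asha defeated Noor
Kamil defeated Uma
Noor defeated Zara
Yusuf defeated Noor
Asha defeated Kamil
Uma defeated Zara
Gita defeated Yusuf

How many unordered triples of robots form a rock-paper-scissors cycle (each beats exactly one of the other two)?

7

Win totals: Yusuf 5, Zara 2, Kamil 1, Gita 5, Uma 2, Asha 3, Noor 3.
A robot with w wins dominates both others in C(w,2) triples; summing gives 10 + 1 + 0 + 10 + 1 + 3 + 3 = 28 transitive triples.
Total triples C(7,3) = 35, so cyclic triples = 35 − 28 = 7.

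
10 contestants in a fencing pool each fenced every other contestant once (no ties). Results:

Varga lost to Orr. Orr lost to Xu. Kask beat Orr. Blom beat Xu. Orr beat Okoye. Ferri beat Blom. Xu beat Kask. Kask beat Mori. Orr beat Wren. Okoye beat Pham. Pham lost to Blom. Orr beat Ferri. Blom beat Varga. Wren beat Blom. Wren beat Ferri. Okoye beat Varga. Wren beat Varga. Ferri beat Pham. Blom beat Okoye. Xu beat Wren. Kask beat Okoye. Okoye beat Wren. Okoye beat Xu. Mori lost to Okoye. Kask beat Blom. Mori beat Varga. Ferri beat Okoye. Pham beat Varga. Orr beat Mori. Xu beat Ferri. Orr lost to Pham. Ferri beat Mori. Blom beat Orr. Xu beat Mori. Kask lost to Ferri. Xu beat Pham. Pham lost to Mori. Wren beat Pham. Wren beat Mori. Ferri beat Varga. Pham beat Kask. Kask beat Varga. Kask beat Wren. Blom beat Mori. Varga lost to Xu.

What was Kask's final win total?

6

Kask's results: beat Varga, Orr, Okoye, Wren, Blom, Mori; lost to Xu, Pham, Ferri.
That is 6 wins.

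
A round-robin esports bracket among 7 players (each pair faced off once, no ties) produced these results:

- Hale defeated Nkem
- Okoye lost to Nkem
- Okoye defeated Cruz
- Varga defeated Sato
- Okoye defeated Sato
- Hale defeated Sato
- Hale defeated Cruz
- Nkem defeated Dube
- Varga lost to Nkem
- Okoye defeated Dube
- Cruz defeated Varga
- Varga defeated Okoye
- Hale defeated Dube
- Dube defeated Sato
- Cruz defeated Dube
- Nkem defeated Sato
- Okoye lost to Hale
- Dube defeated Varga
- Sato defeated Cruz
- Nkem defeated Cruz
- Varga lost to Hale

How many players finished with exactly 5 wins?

1

Win totals: Varga 2, Nkem 5, Hale 6, Okoye 3, Cruz 2, Dube 2, Sato 1.
Exactly 5: Nkem — 1 player.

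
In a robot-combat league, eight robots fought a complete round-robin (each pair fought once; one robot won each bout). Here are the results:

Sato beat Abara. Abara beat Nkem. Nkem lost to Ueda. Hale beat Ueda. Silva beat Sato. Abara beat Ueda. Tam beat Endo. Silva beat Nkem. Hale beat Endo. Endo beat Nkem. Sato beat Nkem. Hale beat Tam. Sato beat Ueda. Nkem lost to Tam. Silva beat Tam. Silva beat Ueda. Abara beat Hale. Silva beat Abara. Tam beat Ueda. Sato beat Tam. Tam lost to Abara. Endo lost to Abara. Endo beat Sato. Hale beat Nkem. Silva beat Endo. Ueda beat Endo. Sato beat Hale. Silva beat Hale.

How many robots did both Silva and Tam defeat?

3

Silva beat: Abara, Nkem, Ueda, Sato, Tam, Hale, Endo.
Tam beat: Nkem, Ueda, Endo.
Both beat: Nkem, Ueda, Endo — 3.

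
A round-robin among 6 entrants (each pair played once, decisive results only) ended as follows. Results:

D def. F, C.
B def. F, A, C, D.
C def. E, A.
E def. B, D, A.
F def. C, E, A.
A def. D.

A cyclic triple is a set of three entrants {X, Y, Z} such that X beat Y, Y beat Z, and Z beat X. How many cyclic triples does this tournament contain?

6

Win totals: A 1, B 4, C 2, D 2, E 3, F 3.
An entrant with w wins dominates both others in C(w,2) triples; summing gives 0 + 6 + 1 + 1 + 3 + 3 = 14 transitive triples.
Total triples C(6,3) = 20, so cyclic triples = 20 − 14 = 6.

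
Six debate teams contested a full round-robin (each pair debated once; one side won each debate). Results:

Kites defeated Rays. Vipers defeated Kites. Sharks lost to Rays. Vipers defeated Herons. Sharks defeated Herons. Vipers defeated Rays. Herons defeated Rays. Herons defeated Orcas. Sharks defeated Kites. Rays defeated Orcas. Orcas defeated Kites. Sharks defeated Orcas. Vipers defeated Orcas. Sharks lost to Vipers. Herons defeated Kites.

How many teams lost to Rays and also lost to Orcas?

Rays beat: Sharks, Orcas.
Orcas beat: Kites.
No one was beaten by both.

0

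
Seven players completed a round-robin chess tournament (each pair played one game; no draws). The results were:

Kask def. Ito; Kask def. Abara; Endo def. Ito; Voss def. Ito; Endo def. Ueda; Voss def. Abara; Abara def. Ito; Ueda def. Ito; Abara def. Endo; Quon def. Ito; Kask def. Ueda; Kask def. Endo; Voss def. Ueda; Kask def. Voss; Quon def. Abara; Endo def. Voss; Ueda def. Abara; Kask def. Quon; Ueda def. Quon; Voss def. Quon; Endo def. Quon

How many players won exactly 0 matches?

1

Win totals: Endo 4, Quon 2, Ito 0, Abara 2, Ueda 3, Voss 4, Kask 6.
Exactly 0: Ito — 1 player.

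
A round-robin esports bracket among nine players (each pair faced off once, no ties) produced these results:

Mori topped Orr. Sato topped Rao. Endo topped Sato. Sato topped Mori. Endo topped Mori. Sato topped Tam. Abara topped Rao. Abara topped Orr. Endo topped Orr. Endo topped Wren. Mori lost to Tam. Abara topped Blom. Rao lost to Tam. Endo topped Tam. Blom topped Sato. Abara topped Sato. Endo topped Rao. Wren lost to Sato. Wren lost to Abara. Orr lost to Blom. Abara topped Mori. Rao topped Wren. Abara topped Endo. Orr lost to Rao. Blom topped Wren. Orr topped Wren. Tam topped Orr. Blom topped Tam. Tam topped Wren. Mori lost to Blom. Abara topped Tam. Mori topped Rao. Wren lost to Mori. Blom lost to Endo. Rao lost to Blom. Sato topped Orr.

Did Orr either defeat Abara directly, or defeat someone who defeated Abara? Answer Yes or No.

Orr did not beat Abara directly.
Orr beat Wren, but each of them lost to Abara. No two-step path.

No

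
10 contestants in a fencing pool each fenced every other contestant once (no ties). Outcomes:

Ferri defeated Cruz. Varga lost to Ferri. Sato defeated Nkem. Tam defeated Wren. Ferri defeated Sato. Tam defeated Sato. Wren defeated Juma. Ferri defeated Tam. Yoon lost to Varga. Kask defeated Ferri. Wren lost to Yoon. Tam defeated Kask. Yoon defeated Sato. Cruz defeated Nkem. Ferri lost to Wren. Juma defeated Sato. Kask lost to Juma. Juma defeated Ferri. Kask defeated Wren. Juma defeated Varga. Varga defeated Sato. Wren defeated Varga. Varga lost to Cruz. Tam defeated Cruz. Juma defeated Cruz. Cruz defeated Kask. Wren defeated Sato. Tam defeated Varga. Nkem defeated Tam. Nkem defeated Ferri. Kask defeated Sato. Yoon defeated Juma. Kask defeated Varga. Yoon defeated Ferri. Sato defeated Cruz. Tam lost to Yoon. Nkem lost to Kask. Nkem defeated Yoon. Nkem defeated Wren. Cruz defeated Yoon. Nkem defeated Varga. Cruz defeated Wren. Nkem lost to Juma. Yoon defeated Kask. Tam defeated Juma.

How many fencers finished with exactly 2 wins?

2

Win totals: Sato 2, Kask 5, Cruz 5, Nkem 5, Wren 4, Juma 6, Yoon 6, Ferri 4, Tam 6, Varga 2.
Exactly 2: Sato, Varga — 2 fencers.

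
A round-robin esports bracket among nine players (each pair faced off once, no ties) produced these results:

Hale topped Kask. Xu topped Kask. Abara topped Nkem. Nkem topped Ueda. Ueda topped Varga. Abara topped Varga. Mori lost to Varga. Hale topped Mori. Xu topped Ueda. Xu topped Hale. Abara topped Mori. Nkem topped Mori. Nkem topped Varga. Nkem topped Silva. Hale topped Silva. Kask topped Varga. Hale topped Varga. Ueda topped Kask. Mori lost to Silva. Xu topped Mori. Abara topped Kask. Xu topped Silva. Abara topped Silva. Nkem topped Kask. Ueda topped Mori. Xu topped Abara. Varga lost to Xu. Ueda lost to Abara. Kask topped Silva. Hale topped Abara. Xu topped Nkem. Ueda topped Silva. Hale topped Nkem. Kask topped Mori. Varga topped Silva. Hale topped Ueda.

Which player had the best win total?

Win totals: Xu 8, Silva 1, Varga 2, Mori 0, Kask 3, Abara 6, Nkem 5, Hale 7, Ueda 4.
Xu leads with 8 wins (next highest: 7).

Xu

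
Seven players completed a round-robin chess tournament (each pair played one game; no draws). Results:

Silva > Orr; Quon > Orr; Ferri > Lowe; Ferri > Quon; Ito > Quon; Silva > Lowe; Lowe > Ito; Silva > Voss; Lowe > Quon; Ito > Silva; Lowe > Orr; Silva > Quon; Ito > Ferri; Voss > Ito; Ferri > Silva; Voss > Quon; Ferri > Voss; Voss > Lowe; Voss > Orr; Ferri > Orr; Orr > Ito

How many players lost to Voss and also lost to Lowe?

Voss beat: Quon, Lowe, Orr, Ito.
Lowe beat: Quon, Orr, Ito.
Both beat: Quon, Orr, Ito — 3.

3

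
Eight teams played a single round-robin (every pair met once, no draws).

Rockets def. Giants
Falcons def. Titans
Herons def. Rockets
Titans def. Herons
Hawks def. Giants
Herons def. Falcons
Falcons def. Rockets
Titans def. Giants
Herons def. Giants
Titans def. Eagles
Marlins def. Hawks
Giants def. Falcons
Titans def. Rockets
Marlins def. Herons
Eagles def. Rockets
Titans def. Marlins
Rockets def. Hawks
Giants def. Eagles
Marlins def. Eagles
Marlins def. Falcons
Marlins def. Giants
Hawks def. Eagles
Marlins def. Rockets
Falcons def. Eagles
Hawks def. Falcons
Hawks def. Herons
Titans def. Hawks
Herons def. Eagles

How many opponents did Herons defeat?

4

Herons' results: beat Giants, Falcons, Eagles, Rockets; lost to Marlins, Hawks, Titans.
That is 4 wins.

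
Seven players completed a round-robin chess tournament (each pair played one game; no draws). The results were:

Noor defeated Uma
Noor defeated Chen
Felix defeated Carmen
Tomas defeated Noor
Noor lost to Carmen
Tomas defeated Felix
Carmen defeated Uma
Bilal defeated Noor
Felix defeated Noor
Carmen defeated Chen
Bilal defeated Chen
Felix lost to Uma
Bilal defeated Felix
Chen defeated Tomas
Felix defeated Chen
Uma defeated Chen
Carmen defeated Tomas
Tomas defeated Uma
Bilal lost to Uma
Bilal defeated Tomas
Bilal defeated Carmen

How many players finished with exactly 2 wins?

1

Win totals: Felix 3, Uma 3, Carmen 4, Noor 2, Tomas 3, Bilal 5, Chen 1.
Exactly 2: Noor — 1 player.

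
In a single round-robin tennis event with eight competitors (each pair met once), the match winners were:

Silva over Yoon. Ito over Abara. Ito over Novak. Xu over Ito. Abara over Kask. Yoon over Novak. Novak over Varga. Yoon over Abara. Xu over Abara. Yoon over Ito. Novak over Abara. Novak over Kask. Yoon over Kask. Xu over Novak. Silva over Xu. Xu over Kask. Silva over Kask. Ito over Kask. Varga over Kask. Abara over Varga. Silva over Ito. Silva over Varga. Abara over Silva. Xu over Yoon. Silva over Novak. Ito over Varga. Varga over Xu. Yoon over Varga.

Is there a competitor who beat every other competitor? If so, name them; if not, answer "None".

None

Highest win total is Silva with 6 (out of 7 possible).
Silva lost to Abara, so no competitor went undefeated.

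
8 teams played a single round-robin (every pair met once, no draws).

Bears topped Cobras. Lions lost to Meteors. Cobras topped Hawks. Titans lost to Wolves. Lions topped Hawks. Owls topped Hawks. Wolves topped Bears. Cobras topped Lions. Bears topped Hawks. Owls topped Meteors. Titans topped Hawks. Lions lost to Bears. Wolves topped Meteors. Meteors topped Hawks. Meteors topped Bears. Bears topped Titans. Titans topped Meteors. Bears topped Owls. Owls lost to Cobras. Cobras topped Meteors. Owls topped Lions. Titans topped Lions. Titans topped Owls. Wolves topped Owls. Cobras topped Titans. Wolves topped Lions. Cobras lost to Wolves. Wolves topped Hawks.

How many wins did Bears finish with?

5

Bears' results: beat Titans, Cobras, Owls, Hawks, Lions; lost to Wolves, Meteors.
That is 5 wins.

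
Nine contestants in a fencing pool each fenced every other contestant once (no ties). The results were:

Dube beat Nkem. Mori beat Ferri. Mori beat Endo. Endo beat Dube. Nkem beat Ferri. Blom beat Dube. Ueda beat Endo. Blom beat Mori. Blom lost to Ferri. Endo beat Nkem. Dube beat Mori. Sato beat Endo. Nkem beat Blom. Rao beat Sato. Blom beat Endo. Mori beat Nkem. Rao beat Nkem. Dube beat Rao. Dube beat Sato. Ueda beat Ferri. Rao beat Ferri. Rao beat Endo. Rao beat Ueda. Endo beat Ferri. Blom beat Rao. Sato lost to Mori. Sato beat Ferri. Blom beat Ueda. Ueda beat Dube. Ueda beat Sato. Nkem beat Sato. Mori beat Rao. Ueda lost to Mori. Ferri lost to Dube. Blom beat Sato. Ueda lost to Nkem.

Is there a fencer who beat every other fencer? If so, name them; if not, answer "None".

Highest win total is Mori with 6 (out of 8 possible).
Mori lost to Dube, Blom, so no fencer went undefeated.

None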